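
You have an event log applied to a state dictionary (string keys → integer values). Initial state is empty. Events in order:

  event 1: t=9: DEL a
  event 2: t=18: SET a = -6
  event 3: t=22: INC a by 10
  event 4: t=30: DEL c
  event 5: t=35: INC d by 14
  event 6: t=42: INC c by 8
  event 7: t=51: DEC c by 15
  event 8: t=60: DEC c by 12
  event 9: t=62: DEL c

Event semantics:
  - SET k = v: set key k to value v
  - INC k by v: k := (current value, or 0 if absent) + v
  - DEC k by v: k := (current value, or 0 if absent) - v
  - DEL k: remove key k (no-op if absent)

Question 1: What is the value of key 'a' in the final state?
Track key 'a' through all 9 events:
  event 1 (t=9: DEL a): a (absent) -> (absent)
  event 2 (t=18: SET a = -6): a (absent) -> -6
  event 3 (t=22: INC a by 10): a -6 -> 4
  event 4 (t=30: DEL c): a unchanged
  event 5 (t=35: INC d by 14): a unchanged
  event 6 (t=42: INC c by 8): a unchanged
  event 7 (t=51: DEC c by 15): a unchanged
  event 8 (t=60: DEC c by 12): a unchanged
  event 9 (t=62: DEL c): a unchanged
Final: a = 4

Answer: 4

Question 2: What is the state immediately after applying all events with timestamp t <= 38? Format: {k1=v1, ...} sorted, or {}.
Answer: {a=4, d=14}

Derivation:
Apply events with t <= 38 (5 events):
  after event 1 (t=9: DEL a): {}
  after event 2 (t=18: SET a = -6): {a=-6}
  after event 3 (t=22: INC a by 10): {a=4}
  after event 4 (t=30: DEL c): {a=4}
  after event 5 (t=35: INC d by 14): {a=4, d=14}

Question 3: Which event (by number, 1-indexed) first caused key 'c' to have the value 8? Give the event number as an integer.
Answer: 6

Derivation:
Looking for first event where c becomes 8:
  event 6: c (absent) -> 8  <-- first match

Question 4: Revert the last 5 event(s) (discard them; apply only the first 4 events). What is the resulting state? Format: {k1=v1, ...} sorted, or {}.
Keep first 4 events (discard last 5):
  after event 1 (t=9: DEL a): {}
  after event 2 (t=18: SET a = -6): {a=-6}
  after event 3 (t=22: INC a by 10): {a=4}
  after event 4 (t=30: DEL c): {a=4}

Answer: {a=4}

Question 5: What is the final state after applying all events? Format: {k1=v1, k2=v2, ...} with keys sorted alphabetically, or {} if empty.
Answer: {a=4, d=14}

Derivation:
  after event 1 (t=9: DEL a): {}
  after event 2 (t=18: SET a = -6): {a=-6}
  after event 3 (t=22: INC a by 10): {a=4}
  after event 4 (t=30: DEL c): {a=4}
  after event 5 (t=35: INC d by 14): {a=4, d=14}
  after event 6 (t=42: INC c by 8): {a=4, c=8, d=14}
  after event 7 (t=51: DEC c by 15): {a=4, c=-7, d=14}
  after event 8 (t=60: DEC c by 12): {a=4, c=-19, d=14}
  after event 9 (t=62: DEL c): {a=4, d=14}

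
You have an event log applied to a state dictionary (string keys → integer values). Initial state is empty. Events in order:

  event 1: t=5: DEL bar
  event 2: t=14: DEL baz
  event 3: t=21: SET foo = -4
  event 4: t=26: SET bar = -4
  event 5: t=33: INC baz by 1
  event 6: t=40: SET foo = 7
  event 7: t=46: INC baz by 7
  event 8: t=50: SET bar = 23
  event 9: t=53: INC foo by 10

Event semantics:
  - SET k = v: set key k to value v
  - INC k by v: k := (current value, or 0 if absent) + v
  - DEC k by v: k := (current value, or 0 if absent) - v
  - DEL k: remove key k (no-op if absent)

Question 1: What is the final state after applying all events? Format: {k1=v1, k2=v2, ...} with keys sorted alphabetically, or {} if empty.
  after event 1 (t=5: DEL bar): {}
  after event 2 (t=14: DEL baz): {}
  after event 3 (t=21: SET foo = -4): {foo=-4}
  after event 4 (t=26: SET bar = -4): {bar=-4, foo=-4}
  after event 5 (t=33: INC baz by 1): {bar=-4, baz=1, foo=-4}
  after event 6 (t=40: SET foo = 7): {bar=-4, baz=1, foo=7}
  after event 7 (t=46: INC baz by 7): {bar=-4, baz=8, foo=7}
  after event 8 (t=50: SET bar = 23): {bar=23, baz=8, foo=7}
  after event 9 (t=53: INC foo by 10): {bar=23, baz=8, foo=17}

Answer: {bar=23, baz=8, foo=17}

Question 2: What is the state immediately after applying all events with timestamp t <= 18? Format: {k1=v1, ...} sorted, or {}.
Answer: {}

Derivation:
Apply events with t <= 18 (2 events):
  after event 1 (t=5: DEL bar): {}
  after event 2 (t=14: DEL baz): {}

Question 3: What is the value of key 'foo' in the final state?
Track key 'foo' through all 9 events:
  event 1 (t=5: DEL bar): foo unchanged
  event 2 (t=14: DEL baz): foo unchanged
  event 3 (t=21: SET foo = -4): foo (absent) -> -4
  event 4 (t=26: SET bar = -4): foo unchanged
  event 5 (t=33: INC baz by 1): foo unchanged
  event 6 (t=40: SET foo = 7): foo -4 -> 7
  event 7 (t=46: INC baz by 7): foo unchanged
  event 8 (t=50: SET bar = 23): foo unchanged
  event 9 (t=53: INC foo by 10): foo 7 -> 17
Final: foo = 17

Answer: 17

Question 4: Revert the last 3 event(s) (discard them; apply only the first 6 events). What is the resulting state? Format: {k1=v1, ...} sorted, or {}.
Answer: {bar=-4, baz=1, foo=7}

Derivation:
Keep first 6 events (discard last 3):
  after event 1 (t=5: DEL bar): {}
  after event 2 (t=14: DEL baz): {}
  after event 3 (t=21: SET foo = -4): {foo=-4}
  after event 4 (t=26: SET bar = -4): {bar=-4, foo=-4}
  after event 5 (t=33: INC baz by 1): {bar=-4, baz=1, foo=-4}
  after event 6 (t=40: SET foo = 7): {bar=-4, baz=1, foo=7}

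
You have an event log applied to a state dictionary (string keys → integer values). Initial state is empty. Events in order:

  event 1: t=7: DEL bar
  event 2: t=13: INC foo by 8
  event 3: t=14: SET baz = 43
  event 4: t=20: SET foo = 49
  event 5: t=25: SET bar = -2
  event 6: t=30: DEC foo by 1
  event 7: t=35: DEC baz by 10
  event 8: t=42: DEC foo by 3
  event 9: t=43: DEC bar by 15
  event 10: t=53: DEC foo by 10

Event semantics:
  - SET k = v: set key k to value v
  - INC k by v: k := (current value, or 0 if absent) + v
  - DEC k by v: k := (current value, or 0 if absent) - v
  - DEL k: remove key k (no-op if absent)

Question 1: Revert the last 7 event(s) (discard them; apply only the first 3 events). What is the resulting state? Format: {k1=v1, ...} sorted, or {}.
Keep first 3 events (discard last 7):
  after event 1 (t=7: DEL bar): {}
  after event 2 (t=13: INC foo by 8): {foo=8}
  after event 3 (t=14: SET baz = 43): {baz=43, foo=8}

Answer: {baz=43, foo=8}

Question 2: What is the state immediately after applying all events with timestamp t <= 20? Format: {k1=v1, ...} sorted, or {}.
Answer: {baz=43, foo=49}

Derivation:
Apply events with t <= 20 (4 events):
  after event 1 (t=7: DEL bar): {}
  after event 2 (t=13: INC foo by 8): {foo=8}
  after event 3 (t=14: SET baz = 43): {baz=43, foo=8}
  after event 4 (t=20: SET foo = 49): {baz=43, foo=49}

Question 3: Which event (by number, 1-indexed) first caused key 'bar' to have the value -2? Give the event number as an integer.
Answer: 5

Derivation:
Looking for first event where bar becomes -2:
  event 5: bar (absent) -> -2  <-- first match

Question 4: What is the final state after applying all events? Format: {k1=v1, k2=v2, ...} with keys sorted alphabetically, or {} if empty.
Answer: {bar=-17, baz=33, foo=35}

Derivation:
  after event 1 (t=7: DEL bar): {}
  after event 2 (t=13: INC foo by 8): {foo=8}
  after event 3 (t=14: SET baz = 43): {baz=43, foo=8}
  after event 4 (t=20: SET foo = 49): {baz=43, foo=49}
  after event 5 (t=25: SET bar = -2): {bar=-2, baz=43, foo=49}
  after event 6 (t=30: DEC foo by 1): {bar=-2, baz=43, foo=48}
  after event 7 (t=35: DEC baz by 10): {bar=-2, baz=33, foo=48}
  after event 8 (t=42: DEC foo by 3): {bar=-2, baz=33, foo=45}
  after event 9 (t=43: DEC bar by 15): {bar=-17, baz=33, foo=45}
  after event 10 (t=53: DEC foo by 10): {bar=-17, baz=33, foo=35}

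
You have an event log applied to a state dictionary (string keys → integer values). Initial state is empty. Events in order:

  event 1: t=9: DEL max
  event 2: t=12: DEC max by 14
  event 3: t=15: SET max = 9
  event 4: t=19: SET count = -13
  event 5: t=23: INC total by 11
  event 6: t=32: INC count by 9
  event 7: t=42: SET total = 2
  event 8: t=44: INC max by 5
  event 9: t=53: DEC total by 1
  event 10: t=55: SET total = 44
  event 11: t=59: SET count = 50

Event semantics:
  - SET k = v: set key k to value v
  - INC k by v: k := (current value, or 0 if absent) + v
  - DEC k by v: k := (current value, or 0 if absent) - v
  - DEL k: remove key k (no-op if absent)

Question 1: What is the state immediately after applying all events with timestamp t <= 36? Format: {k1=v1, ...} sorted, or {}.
Answer: {count=-4, max=9, total=11}

Derivation:
Apply events with t <= 36 (6 events):
  after event 1 (t=9: DEL max): {}
  after event 2 (t=12: DEC max by 14): {max=-14}
  after event 3 (t=15: SET max = 9): {max=9}
  after event 4 (t=19: SET count = -13): {count=-13, max=9}
  after event 5 (t=23: INC total by 11): {count=-13, max=9, total=11}
  after event 6 (t=32: INC count by 9): {count=-4, max=9, total=11}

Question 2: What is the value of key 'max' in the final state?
Answer: 14

Derivation:
Track key 'max' through all 11 events:
  event 1 (t=9: DEL max): max (absent) -> (absent)
  event 2 (t=12: DEC max by 14): max (absent) -> -14
  event 3 (t=15: SET max = 9): max -14 -> 9
  event 4 (t=19: SET count = -13): max unchanged
  event 5 (t=23: INC total by 11): max unchanged
  event 6 (t=32: INC count by 9): max unchanged
  event 7 (t=42: SET total = 2): max unchanged
  event 8 (t=44: INC max by 5): max 9 -> 14
  event 9 (t=53: DEC total by 1): max unchanged
  event 10 (t=55: SET total = 44): max unchanged
  event 11 (t=59: SET count = 50): max unchanged
Final: max = 14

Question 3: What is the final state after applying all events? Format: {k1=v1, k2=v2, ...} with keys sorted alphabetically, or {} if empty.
Answer: {count=50, max=14, total=44}

Derivation:
  after event 1 (t=9: DEL max): {}
  after event 2 (t=12: DEC max by 14): {max=-14}
  after event 3 (t=15: SET max = 9): {max=9}
  after event 4 (t=19: SET count = -13): {count=-13, max=9}
  after event 5 (t=23: INC total by 11): {count=-13, max=9, total=11}
  after event 6 (t=32: INC count by 9): {count=-4, max=9, total=11}
  after event 7 (t=42: SET total = 2): {count=-4, max=9, total=2}
  after event 8 (t=44: INC max by 5): {count=-4, max=14, total=2}
  after event 9 (t=53: DEC total by 1): {count=-4, max=14, total=1}
  after event 10 (t=55: SET total = 44): {count=-4, max=14, total=44}
  after event 11 (t=59: SET count = 50): {count=50, max=14, total=44}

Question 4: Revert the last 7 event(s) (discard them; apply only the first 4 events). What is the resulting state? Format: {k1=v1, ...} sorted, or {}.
Keep first 4 events (discard last 7):
  after event 1 (t=9: DEL max): {}
  after event 2 (t=12: DEC max by 14): {max=-14}
  after event 3 (t=15: SET max = 9): {max=9}
  after event 4 (t=19: SET count = -13): {count=-13, max=9}

Answer: {count=-13, max=9}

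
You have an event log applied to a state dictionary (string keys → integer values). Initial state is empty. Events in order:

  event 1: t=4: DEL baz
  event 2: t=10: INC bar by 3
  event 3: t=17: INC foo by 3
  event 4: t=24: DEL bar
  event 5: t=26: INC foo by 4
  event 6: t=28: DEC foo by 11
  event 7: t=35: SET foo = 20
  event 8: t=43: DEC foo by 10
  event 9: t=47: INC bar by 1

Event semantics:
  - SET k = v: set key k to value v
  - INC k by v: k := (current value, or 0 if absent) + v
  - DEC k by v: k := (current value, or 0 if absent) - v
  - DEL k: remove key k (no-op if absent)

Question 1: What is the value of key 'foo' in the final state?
Answer: 10

Derivation:
Track key 'foo' through all 9 events:
  event 1 (t=4: DEL baz): foo unchanged
  event 2 (t=10: INC bar by 3): foo unchanged
  event 3 (t=17: INC foo by 3): foo (absent) -> 3
  event 4 (t=24: DEL bar): foo unchanged
  event 5 (t=26: INC foo by 4): foo 3 -> 7
  event 6 (t=28: DEC foo by 11): foo 7 -> -4
  event 7 (t=35: SET foo = 20): foo -4 -> 20
  event 8 (t=43: DEC foo by 10): foo 20 -> 10
  event 9 (t=47: INC bar by 1): foo unchanged
Final: foo = 10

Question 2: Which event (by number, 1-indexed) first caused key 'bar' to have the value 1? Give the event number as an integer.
Looking for first event where bar becomes 1:
  event 2: bar = 3
  event 3: bar = 3
  event 4: bar = (absent)
  event 9: bar (absent) -> 1  <-- first match

Answer: 9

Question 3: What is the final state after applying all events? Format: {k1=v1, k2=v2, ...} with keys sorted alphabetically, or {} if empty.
Answer: {bar=1, foo=10}

Derivation:
  after event 1 (t=4: DEL baz): {}
  after event 2 (t=10: INC bar by 3): {bar=3}
  after event 3 (t=17: INC foo by 3): {bar=3, foo=3}
  after event 4 (t=24: DEL bar): {foo=3}
  after event 5 (t=26: INC foo by 4): {foo=7}
  after event 6 (t=28: DEC foo by 11): {foo=-4}
  after event 7 (t=35: SET foo = 20): {foo=20}
  after event 8 (t=43: DEC foo by 10): {foo=10}
  after event 9 (t=47: INC bar by 1): {bar=1, foo=10}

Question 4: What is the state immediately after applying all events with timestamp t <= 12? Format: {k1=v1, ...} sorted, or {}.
Apply events with t <= 12 (2 events):
  after event 1 (t=4: DEL baz): {}
  after event 2 (t=10: INC bar by 3): {bar=3}

Answer: {bar=3}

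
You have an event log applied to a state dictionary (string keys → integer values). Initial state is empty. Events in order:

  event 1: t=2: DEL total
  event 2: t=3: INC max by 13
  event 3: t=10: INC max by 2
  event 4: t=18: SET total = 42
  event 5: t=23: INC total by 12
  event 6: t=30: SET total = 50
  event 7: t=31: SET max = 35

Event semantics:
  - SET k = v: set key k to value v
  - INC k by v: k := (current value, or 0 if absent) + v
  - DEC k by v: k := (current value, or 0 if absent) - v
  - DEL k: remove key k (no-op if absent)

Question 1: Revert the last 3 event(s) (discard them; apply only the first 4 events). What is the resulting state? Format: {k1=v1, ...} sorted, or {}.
Answer: {max=15, total=42}

Derivation:
Keep first 4 events (discard last 3):
  after event 1 (t=2: DEL total): {}
  after event 2 (t=3: INC max by 13): {max=13}
  after event 3 (t=10: INC max by 2): {max=15}
  after event 4 (t=18: SET total = 42): {max=15, total=42}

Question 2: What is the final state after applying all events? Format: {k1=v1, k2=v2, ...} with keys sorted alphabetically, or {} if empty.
Answer: {max=35, total=50}

Derivation:
  after event 1 (t=2: DEL total): {}
  after event 2 (t=3: INC max by 13): {max=13}
  after event 3 (t=10: INC max by 2): {max=15}
  after event 4 (t=18: SET total = 42): {max=15, total=42}
  after event 5 (t=23: INC total by 12): {max=15, total=54}
  after event 6 (t=30: SET total = 50): {max=15, total=50}
  after event 7 (t=31: SET max = 35): {max=35, total=50}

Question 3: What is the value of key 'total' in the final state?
Track key 'total' through all 7 events:
  event 1 (t=2: DEL total): total (absent) -> (absent)
  event 2 (t=3: INC max by 13): total unchanged
  event 3 (t=10: INC max by 2): total unchanged
  event 4 (t=18: SET total = 42): total (absent) -> 42
  event 5 (t=23: INC total by 12): total 42 -> 54
  event 6 (t=30: SET total = 50): total 54 -> 50
  event 7 (t=31: SET max = 35): total unchanged
Final: total = 50

Answer: 50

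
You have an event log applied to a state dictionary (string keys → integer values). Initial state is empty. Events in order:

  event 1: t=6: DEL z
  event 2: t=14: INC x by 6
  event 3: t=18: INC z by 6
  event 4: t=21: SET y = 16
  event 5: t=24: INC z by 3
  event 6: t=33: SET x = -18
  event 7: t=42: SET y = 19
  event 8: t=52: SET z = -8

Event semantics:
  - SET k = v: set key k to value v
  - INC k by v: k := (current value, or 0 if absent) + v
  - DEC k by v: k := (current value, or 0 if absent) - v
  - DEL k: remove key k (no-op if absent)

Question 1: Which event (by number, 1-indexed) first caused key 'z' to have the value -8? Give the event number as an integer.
Answer: 8

Derivation:
Looking for first event where z becomes -8:
  event 3: z = 6
  event 4: z = 6
  event 5: z = 9
  event 6: z = 9
  event 7: z = 9
  event 8: z 9 -> -8  <-- first match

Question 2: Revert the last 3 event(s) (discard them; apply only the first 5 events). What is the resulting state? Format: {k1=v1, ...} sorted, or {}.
Answer: {x=6, y=16, z=9}

Derivation:
Keep first 5 events (discard last 3):
  after event 1 (t=6: DEL z): {}
  after event 2 (t=14: INC x by 6): {x=6}
  after event 3 (t=18: INC z by 6): {x=6, z=6}
  after event 4 (t=21: SET y = 16): {x=6, y=16, z=6}
  after event 5 (t=24: INC z by 3): {x=6, y=16, z=9}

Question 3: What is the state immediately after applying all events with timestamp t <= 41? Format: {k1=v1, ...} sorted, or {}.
Apply events with t <= 41 (6 events):
  after event 1 (t=6: DEL z): {}
  after event 2 (t=14: INC x by 6): {x=6}
  after event 3 (t=18: INC z by 6): {x=6, z=6}
  after event 4 (t=21: SET y = 16): {x=6, y=16, z=6}
  after event 5 (t=24: INC z by 3): {x=6, y=16, z=9}
  after event 6 (t=33: SET x = -18): {x=-18, y=16, z=9}

Answer: {x=-18, y=16, z=9}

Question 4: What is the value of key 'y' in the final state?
Answer: 19

Derivation:
Track key 'y' through all 8 events:
  event 1 (t=6: DEL z): y unchanged
  event 2 (t=14: INC x by 6): y unchanged
  event 3 (t=18: INC z by 6): y unchanged
  event 4 (t=21: SET y = 16): y (absent) -> 16
  event 5 (t=24: INC z by 3): y unchanged
  event 6 (t=33: SET x = -18): y unchanged
  event 7 (t=42: SET y = 19): y 16 -> 19
  event 8 (t=52: SET z = -8): y unchanged
Final: y = 19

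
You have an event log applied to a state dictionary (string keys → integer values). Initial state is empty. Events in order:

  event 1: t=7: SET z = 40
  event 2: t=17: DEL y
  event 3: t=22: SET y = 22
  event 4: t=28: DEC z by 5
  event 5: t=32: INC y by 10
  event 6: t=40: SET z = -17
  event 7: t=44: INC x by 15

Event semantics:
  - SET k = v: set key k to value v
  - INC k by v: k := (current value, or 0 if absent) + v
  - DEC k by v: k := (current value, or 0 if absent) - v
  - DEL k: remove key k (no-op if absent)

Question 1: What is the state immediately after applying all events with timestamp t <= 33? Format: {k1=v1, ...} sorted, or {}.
Apply events with t <= 33 (5 events):
  after event 1 (t=7: SET z = 40): {z=40}
  after event 2 (t=17: DEL y): {z=40}
  after event 3 (t=22: SET y = 22): {y=22, z=40}
  after event 4 (t=28: DEC z by 5): {y=22, z=35}
  after event 5 (t=32: INC y by 10): {y=32, z=35}

Answer: {y=32, z=35}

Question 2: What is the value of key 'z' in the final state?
Track key 'z' through all 7 events:
  event 1 (t=7: SET z = 40): z (absent) -> 40
  event 2 (t=17: DEL y): z unchanged
  event 3 (t=22: SET y = 22): z unchanged
  event 4 (t=28: DEC z by 5): z 40 -> 35
  event 5 (t=32: INC y by 10): z unchanged
  event 6 (t=40: SET z = -17): z 35 -> -17
  event 7 (t=44: INC x by 15): z unchanged
Final: z = -17

Answer: -17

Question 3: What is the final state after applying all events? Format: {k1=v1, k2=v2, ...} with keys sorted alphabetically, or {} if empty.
Answer: {x=15, y=32, z=-17}

Derivation:
  after event 1 (t=7: SET z = 40): {z=40}
  after event 2 (t=17: DEL y): {z=40}
  after event 3 (t=22: SET y = 22): {y=22, z=40}
  after event 4 (t=28: DEC z by 5): {y=22, z=35}
  after event 5 (t=32: INC y by 10): {y=32, z=35}
  after event 6 (t=40: SET z = -17): {y=32, z=-17}
  after event 7 (t=44: INC x by 15): {x=15, y=32, z=-17}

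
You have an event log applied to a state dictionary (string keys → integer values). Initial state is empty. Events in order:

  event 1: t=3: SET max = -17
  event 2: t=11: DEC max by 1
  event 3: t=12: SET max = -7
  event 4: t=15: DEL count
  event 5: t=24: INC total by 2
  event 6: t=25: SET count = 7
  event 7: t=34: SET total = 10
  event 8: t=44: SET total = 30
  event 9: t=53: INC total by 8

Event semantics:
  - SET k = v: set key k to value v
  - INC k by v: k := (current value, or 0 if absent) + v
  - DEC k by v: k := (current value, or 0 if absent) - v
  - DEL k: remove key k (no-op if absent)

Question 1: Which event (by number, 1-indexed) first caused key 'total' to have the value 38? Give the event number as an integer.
Answer: 9

Derivation:
Looking for first event where total becomes 38:
  event 5: total = 2
  event 6: total = 2
  event 7: total = 10
  event 8: total = 30
  event 9: total 30 -> 38  <-- first match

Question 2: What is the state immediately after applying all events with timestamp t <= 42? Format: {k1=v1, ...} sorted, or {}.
Apply events with t <= 42 (7 events):
  after event 1 (t=3: SET max = -17): {max=-17}
  after event 2 (t=11: DEC max by 1): {max=-18}
  after event 3 (t=12: SET max = -7): {max=-7}
  after event 4 (t=15: DEL count): {max=-7}
  after event 5 (t=24: INC total by 2): {max=-7, total=2}
  after event 6 (t=25: SET count = 7): {count=7, max=-7, total=2}
  after event 7 (t=34: SET total = 10): {count=7, max=-7, total=10}

Answer: {count=7, max=-7, total=10}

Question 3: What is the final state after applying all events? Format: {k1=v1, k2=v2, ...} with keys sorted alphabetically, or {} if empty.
  after event 1 (t=3: SET max = -17): {max=-17}
  after event 2 (t=11: DEC max by 1): {max=-18}
  after event 3 (t=12: SET max = -7): {max=-7}
  after event 4 (t=15: DEL count): {max=-7}
  after event 5 (t=24: INC total by 2): {max=-7, total=2}
  after event 6 (t=25: SET count = 7): {count=7, max=-7, total=2}
  after event 7 (t=34: SET total = 10): {count=7, max=-7, total=10}
  after event 8 (t=44: SET total = 30): {count=7, max=-7, total=30}
  after event 9 (t=53: INC total by 8): {count=7, max=-7, total=38}

Answer: {count=7, max=-7, total=38}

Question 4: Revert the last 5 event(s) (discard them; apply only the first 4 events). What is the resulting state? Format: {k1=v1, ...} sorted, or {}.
Keep first 4 events (discard last 5):
  after event 1 (t=3: SET max = -17): {max=-17}
  after event 2 (t=11: DEC max by 1): {max=-18}
  after event 3 (t=12: SET max = -7): {max=-7}
  after event 4 (t=15: DEL count): {max=-7}

Answer: {max=-7}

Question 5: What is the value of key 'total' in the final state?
Track key 'total' through all 9 events:
  event 1 (t=3: SET max = -17): total unchanged
  event 2 (t=11: DEC max by 1): total unchanged
  event 3 (t=12: SET max = -7): total unchanged
  event 4 (t=15: DEL count): total unchanged
  event 5 (t=24: INC total by 2): total (absent) -> 2
  event 6 (t=25: SET count = 7): total unchanged
  event 7 (t=34: SET total = 10): total 2 -> 10
  event 8 (t=44: SET total = 30): total 10 -> 30
  event 9 (t=53: INC total by 8): total 30 -> 38
Final: total = 38

Answer: 38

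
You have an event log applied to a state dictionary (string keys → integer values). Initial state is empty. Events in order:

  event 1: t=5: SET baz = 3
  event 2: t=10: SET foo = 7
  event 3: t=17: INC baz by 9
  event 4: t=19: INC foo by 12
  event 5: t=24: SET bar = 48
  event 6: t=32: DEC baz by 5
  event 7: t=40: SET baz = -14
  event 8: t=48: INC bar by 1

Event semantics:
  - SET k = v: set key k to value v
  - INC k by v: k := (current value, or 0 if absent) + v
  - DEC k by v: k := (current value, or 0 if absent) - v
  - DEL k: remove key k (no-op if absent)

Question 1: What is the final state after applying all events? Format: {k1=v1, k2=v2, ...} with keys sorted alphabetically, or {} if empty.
  after event 1 (t=5: SET baz = 3): {baz=3}
  after event 2 (t=10: SET foo = 7): {baz=3, foo=7}
  after event 3 (t=17: INC baz by 9): {baz=12, foo=7}
  after event 4 (t=19: INC foo by 12): {baz=12, foo=19}
  after event 5 (t=24: SET bar = 48): {bar=48, baz=12, foo=19}
  after event 6 (t=32: DEC baz by 5): {bar=48, baz=7, foo=19}
  after event 7 (t=40: SET baz = -14): {bar=48, baz=-14, foo=19}
  after event 8 (t=48: INC bar by 1): {bar=49, baz=-14, foo=19}

Answer: {bar=49, baz=-14, foo=19}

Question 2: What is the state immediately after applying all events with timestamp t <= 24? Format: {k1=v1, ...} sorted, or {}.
Answer: {bar=48, baz=12, foo=19}

Derivation:
Apply events with t <= 24 (5 events):
  after event 1 (t=5: SET baz = 3): {baz=3}
  after event 2 (t=10: SET foo = 7): {baz=3, foo=7}
  after event 3 (t=17: INC baz by 9): {baz=12, foo=7}
  after event 4 (t=19: INC foo by 12): {baz=12, foo=19}
  after event 5 (t=24: SET bar = 48): {bar=48, baz=12, foo=19}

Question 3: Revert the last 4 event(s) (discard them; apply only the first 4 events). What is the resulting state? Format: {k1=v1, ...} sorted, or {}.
Keep first 4 events (discard last 4):
  after event 1 (t=5: SET baz = 3): {baz=3}
  after event 2 (t=10: SET foo = 7): {baz=3, foo=7}
  after event 3 (t=17: INC baz by 9): {baz=12, foo=7}
  after event 4 (t=19: INC foo by 12): {baz=12, foo=19}

Answer: {baz=12, foo=19}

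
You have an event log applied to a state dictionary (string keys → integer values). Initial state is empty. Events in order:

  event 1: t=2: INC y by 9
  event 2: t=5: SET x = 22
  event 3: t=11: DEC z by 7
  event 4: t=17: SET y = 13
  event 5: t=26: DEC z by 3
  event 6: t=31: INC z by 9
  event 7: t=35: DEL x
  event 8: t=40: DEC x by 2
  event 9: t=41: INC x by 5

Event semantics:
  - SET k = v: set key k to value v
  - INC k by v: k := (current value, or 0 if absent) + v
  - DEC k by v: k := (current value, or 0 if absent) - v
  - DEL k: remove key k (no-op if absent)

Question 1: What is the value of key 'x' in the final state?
Track key 'x' through all 9 events:
  event 1 (t=2: INC y by 9): x unchanged
  event 2 (t=5: SET x = 22): x (absent) -> 22
  event 3 (t=11: DEC z by 7): x unchanged
  event 4 (t=17: SET y = 13): x unchanged
  event 5 (t=26: DEC z by 3): x unchanged
  event 6 (t=31: INC z by 9): x unchanged
  event 7 (t=35: DEL x): x 22 -> (absent)
  event 8 (t=40: DEC x by 2): x (absent) -> -2
  event 9 (t=41: INC x by 5): x -2 -> 3
Final: x = 3

Answer: 3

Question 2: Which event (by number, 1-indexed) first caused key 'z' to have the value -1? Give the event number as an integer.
Answer: 6

Derivation:
Looking for first event where z becomes -1:
  event 3: z = -7
  event 4: z = -7
  event 5: z = -10
  event 6: z -10 -> -1  <-- first match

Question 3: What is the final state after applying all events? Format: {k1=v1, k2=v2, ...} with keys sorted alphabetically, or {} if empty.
Answer: {x=3, y=13, z=-1}

Derivation:
  after event 1 (t=2: INC y by 9): {y=9}
  after event 2 (t=5: SET x = 22): {x=22, y=9}
  after event 3 (t=11: DEC z by 7): {x=22, y=9, z=-7}
  after event 4 (t=17: SET y = 13): {x=22, y=13, z=-7}
  after event 5 (t=26: DEC z by 3): {x=22, y=13, z=-10}
  after event 6 (t=31: INC z by 9): {x=22, y=13, z=-1}
  after event 7 (t=35: DEL x): {y=13, z=-1}
  after event 8 (t=40: DEC x by 2): {x=-2, y=13, z=-1}
  after event 9 (t=41: INC x by 5): {x=3, y=13, z=-1}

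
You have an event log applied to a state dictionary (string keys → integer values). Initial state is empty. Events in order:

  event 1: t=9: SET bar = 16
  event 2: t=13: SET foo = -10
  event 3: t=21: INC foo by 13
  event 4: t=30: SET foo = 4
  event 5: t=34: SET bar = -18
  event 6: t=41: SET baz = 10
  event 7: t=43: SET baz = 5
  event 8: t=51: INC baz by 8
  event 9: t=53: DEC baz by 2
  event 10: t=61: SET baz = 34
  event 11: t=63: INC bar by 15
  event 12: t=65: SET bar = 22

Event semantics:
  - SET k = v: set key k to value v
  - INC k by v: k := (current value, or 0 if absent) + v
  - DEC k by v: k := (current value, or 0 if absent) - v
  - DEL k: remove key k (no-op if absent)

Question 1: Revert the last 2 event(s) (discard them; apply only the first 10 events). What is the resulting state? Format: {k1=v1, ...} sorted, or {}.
Keep first 10 events (discard last 2):
  after event 1 (t=9: SET bar = 16): {bar=16}
  after event 2 (t=13: SET foo = -10): {bar=16, foo=-10}
  after event 3 (t=21: INC foo by 13): {bar=16, foo=3}
  after event 4 (t=30: SET foo = 4): {bar=16, foo=4}
  after event 5 (t=34: SET bar = -18): {bar=-18, foo=4}
  after event 6 (t=41: SET baz = 10): {bar=-18, baz=10, foo=4}
  after event 7 (t=43: SET baz = 5): {bar=-18, baz=5, foo=4}
  after event 8 (t=51: INC baz by 8): {bar=-18, baz=13, foo=4}
  after event 9 (t=53: DEC baz by 2): {bar=-18, baz=11, foo=4}
  after event 10 (t=61: SET baz = 34): {bar=-18, baz=34, foo=4}

Answer: {bar=-18, baz=34, foo=4}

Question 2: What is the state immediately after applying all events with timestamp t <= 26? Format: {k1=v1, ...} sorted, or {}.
Apply events with t <= 26 (3 events):
  after event 1 (t=9: SET bar = 16): {bar=16}
  after event 2 (t=13: SET foo = -10): {bar=16, foo=-10}
  after event 3 (t=21: INC foo by 13): {bar=16, foo=3}

Answer: {bar=16, foo=3}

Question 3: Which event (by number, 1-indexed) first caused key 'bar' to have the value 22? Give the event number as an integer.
Answer: 12

Derivation:
Looking for first event where bar becomes 22:
  event 1: bar = 16
  event 2: bar = 16
  event 3: bar = 16
  event 4: bar = 16
  event 5: bar = -18
  event 6: bar = -18
  event 7: bar = -18
  event 8: bar = -18
  event 9: bar = -18
  event 10: bar = -18
  event 11: bar = -3
  event 12: bar -3 -> 22  <-- first match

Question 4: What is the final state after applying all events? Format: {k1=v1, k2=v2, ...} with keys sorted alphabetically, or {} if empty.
Answer: {bar=22, baz=34, foo=4}

Derivation:
  after event 1 (t=9: SET bar = 16): {bar=16}
  after event 2 (t=13: SET foo = -10): {bar=16, foo=-10}
  after event 3 (t=21: INC foo by 13): {bar=16, foo=3}
  after event 4 (t=30: SET foo = 4): {bar=16, foo=4}
  after event 5 (t=34: SET bar = -18): {bar=-18, foo=4}
  after event 6 (t=41: SET baz = 10): {bar=-18, baz=10, foo=4}
  after event 7 (t=43: SET baz = 5): {bar=-18, baz=5, foo=4}
  after event 8 (t=51: INC baz by 8): {bar=-18, baz=13, foo=4}
  after event 9 (t=53: DEC baz by 2): {bar=-18, baz=11, foo=4}
  after event 10 (t=61: SET baz = 34): {bar=-18, baz=34, foo=4}
  after event 11 (t=63: INC bar by 15): {bar=-3, baz=34, foo=4}
  after event 12 (t=65: SET bar = 22): {bar=22, baz=34, foo=4}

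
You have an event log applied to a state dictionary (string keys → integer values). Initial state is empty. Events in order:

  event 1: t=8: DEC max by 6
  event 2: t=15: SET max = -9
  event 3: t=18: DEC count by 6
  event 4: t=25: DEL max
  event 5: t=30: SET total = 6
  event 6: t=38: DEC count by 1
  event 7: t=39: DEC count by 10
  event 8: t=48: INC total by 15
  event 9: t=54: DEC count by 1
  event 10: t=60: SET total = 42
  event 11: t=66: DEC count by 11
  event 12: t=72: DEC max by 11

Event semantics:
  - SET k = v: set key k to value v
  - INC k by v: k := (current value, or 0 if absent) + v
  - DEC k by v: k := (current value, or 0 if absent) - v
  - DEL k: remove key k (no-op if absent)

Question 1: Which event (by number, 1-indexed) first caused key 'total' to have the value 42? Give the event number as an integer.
Answer: 10

Derivation:
Looking for first event where total becomes 42:
  event 5: total = 6
  event 6: total = 6
  event 7: total = 6
  event 8: total = 21
  event 9: total = 21
  event 10: total 21 -> 42  <-- first match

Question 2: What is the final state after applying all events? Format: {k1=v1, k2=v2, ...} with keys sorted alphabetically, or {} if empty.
  after event 1 (t=8: DEC max by 6): {max=-6}
  after event 2 (t=15: SET max = -9): {max=-9}
  after event 3 (t=18: DEC count by 6): {count=-6, max=-9}
  after event 4 (t=25: DEL max): {count=-6}
  after event 5 (t=30: SET total = 6): {count=-6, total=6}
  after event 6 (t=38: DEC count by 1): {count=-7, total=6}
  after event 7 (t=39: DEC count by 10): {count=-17, total=6}
  after event 8 (t=48: INC total by 15): {count=-17, total=21}
  after event 9 (t=54: DEC count by 1): {count=-18, total=21}
  after event 10 (t=60: SET total = 42): {count=-18, total=42}
  after event 11 (t=66: DEC count by 11): {count=-29, total=42}
  after event 12 (t=72: DEC max by 11): {count=-29, max=-11, total=42}

Answer: {count=-29, max=-11, total=42}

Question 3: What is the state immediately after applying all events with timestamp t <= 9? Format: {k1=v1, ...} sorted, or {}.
Answer: {max=-6}

Derivation:
Apply events with t <= 9 (1 events):
  after event 1 (t=8: DEC max by 6): {max=-6}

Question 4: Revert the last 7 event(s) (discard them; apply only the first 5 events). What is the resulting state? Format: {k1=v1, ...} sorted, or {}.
Keep first 5 events (discard last 7):
  after event 1 (t=8: DEC max by 6): {max=-6}
  after event 2 (t=15: SET max = -9): {max=-9}
  after event 3 (t=18: DEC count by 6): {count=-6, max=-9}
  after event 4 (t=25: DEL max): {count=-6}
  after event 5 (t=30: SET total = 6): {count=-6, total=6}

Answer: {count=-6, total=6}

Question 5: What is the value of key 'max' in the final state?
Track key 'max' through all 12 events:
  event 1 (t=8: DEC max by 6): max (absent) -> -6
  event 2 (t=15: SET max = -9): max -6 -> -9
  event 3 (t=18: DEC count by 6): max unchanged
  event 4 (t=25: DEL max): max -9 -> (absent)
  event 5 (t=30: SET total = 6): max unchanged
  event 6 (t=38: DEC count by 1): max unchanged
  event 7 (t=39: DEC count by 10): max unchanged
  event 8 (t=48: INC total by 15): max unchanged
  event 9 (t=54: DEC count by 1): max unchanged
  event 10 (t=60: SET total = 42): max unchanged
  event 11 (t=66: DEC count by 11): max unchanged
  event 12 (t=72: DEC max by 11): max (absent) -> -11
Final: max = -11

Answer: -11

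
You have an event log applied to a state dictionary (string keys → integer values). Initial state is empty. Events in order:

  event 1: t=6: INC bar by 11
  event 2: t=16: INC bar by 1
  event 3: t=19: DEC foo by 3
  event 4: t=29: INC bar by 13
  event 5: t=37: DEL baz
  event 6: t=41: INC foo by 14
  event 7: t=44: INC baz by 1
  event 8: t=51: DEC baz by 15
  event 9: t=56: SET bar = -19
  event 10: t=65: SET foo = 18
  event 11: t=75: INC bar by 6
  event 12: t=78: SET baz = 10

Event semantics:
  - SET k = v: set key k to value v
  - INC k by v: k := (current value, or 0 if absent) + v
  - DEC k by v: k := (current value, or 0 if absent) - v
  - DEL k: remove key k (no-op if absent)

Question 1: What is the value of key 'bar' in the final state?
Track key 'bar' through all 12 events:
  event 1 (t=6: INC bar by 11): bar (absent) -> 11
  event 2 (t=16: INC bar by 1): bar 11 -> 12
  event 3 (t=19: DEC foo by 3): bar unchanged
  event 4 (t=29: INC bar by 13): bar 12 -> 25
  event 5 (t=37: DEL baz): bar unchanged
  event 6 (t=41: INC foo by 14): bar unchanged
  event 7 (t=44: INC baz by 1): bar unchanged
  event 8 (t=51: DEC baz by 15): bar unchanged
  event 9 (t=56: SET bar = -19): bar 25 -> -19
  event 10 (t=65: SET foo = 18): bar unchanged
  event 11 (t=75: INC bar by 6): bar -19 -> -13
  event 12 (t=78: SET baz = 10): bar unchanged
Final: bar = -13

Answer: -13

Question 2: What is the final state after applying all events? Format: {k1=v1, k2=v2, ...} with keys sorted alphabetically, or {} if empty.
  after event 1 (t=6: INC bar by 11): {bar=11}
  after event 2 (t=16: INC bar by 1): {bar=12}
  after event 3 (t=19: DEC foo by 3): {bar=12, foo=-3}
  after event 4 (t=29: INC bar by 13): {bar=25, foo=-3}
  after event 5 (t=37: DEL baz): {bar=25, foo=-3}
  after event 6 (t=41: INC foo by 14): {bar=25, foo=11}
  after event 7 (t=44: INC baz by 1): {bar=25, baz=1, foo=11}
  after event 8 (t=51: DEC baz by 15): {bar=25, baz=-14, foo=11}
  after event 9 (t=56: SET bar = -19): {bar=-19, baz=-14, foo=11}
  after event 10 (t=65: SET foo = 18): {bar=-19, baz=-14, foo=18}
  after event 11 (t=75: INC bar by 6): {bar=-13, baz=-14, foo=18}
  after event 12 (t=78: SET baz = 10): {bar=-13, baz=10, foo=18}

Answer: {bar=-13, baz=10, foo=18}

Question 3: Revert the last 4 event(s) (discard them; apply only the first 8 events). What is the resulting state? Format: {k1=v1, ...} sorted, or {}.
Keep first 8 events (discard last 4):
  after event 1 (t=6: INC bar by 11): {bar=11}
  after event 2 (t=16: INC bar by 1): {bar=12}
  after event 3 (t=19: DEC foo by 3): {bar=12, foo=-3}
  after event 4 (t=29: INC bar by 13): {bar=25, foo=-3}
  after event 5 (t=37: DEL baz): {bar=25, foo=-3}
  after event 6 (t=41: INC foo by 14): {bar=25, foo=11}
  after event 7 (t=44: INC baz by 1): {bar=25, baz=1, foo=11}
  after event 8 (t=51: DEC baz by 15): {bar=25, baz=-14, foo=11}

Answer: {bar=25, baz=-14, foo=11}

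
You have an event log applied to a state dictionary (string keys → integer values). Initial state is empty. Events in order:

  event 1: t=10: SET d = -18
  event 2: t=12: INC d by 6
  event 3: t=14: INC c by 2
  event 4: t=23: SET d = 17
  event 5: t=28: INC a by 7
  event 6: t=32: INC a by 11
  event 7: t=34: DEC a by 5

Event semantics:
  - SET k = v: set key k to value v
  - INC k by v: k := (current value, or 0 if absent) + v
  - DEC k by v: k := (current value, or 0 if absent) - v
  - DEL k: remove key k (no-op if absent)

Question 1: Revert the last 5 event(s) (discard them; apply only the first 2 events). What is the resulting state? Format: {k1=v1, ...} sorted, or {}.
Keep first 2 events (discard last 5):
  after event 1 (t=10: SET d = -18): {d=-18}
  after event 2 (t=12: INC d by 6): {d=-12}

Answer: {d=-12}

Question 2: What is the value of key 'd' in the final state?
Track key 'd' through all 7 events:
  event 1 (t=10: SET d = -18): d (absent) -> -18
  event 2 (t=12: INC d by 6): d -18 -> -12
  event 3 (t=14: INC c by 2): d unchanged
  event 4 (t=23: SET d = 17): d -12 -> 17
  event 5 (t=28: INC a by 7): d unchanged
  event 6 (t=32: INC a by 11): d unchanged
  event 7 (t=34: DEC a by 5): d unchanged
Final: d = 17

Answer: 17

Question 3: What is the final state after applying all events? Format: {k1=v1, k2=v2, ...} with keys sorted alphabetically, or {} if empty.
Answer: {a=13, c=2, d=17}

Derivation:
  after event 1 (t=10: SET d = -18): {d=-18}
  after event 2 (t=12: INC d by 6): {d=-12}
  after event 3 (t=14: INC c by 2): {c=2, d=-12}
  after event 4 (t=23: SET d = 17): {c=2, d=17}
  after event 5 (t=28: INC a by 7): {a=7, c=2, d=17}
  after event 6 (t=32: INC a by 11): {a=18, c=2, d=17}
  after event 7 (t=34: DEC a by 5): {a=13, c=2, d=17}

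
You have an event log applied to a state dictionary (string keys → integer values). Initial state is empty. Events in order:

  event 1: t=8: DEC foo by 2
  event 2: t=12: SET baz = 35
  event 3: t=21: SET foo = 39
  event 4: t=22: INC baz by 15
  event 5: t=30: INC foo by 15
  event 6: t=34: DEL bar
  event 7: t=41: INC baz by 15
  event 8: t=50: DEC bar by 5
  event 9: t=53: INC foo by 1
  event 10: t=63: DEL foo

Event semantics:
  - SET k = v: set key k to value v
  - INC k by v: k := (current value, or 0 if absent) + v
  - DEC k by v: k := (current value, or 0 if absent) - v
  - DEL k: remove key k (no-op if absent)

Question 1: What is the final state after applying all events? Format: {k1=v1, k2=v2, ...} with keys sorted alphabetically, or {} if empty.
Answer: {bar=-5, baz=65}

Derivation:
  after event 1 (t=8: DEC foo by 2): {foo=-2}
  after event 2 (t=12: SET baz = 35): {baz=35, foo=-2}
  after event 3 (t=21: SET foo = 39): {baz=35, foo=39}
  after event 4 (t=22: INC baz by 15): {baz=50, foo=39}
  after event 5 (t=30: INC foo by 15): {baz=50, foo=54}
  after event 6 (t=34: DEL bar): {baz=50, foo=54}
  after event 7 (t=41: INC baz by 15): {baz=65, foo=54}
  after event 8 (t=50: DEC bar by 5): {bar=-5, baz=65, foo=54}
  after event 9 (t=53: INC foo by 1): {bar=-5, baz=65, foo=55}
  after event 10 (t=63: DEL foo): {bar=-5, baz=65}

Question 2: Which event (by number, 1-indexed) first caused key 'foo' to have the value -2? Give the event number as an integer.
Answer: 1

Derivation:
Looking for first event where foo becomes -2:
  event 1: foo (absent) -> -2  <-- first match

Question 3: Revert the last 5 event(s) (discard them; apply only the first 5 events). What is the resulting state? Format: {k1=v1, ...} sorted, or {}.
Answer: {baz=50, foo=54}

Derivation:
Keep first 5 events (discard last 5):
  after event 1 (t=8: DEC foo by 2): {foo=-2}
  after event 2 (t=12: SET baz = 35): {baz=35, foo=-2}
  after event 3 (t=21: SET foo = 39): {baz=35, foo=39}
  after event 4 (t=22: INC baz by 15): {baz=50, foo=39}
  after event 5 (t=30: INC foo by 15): {baz=50, foo=54}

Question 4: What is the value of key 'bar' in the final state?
Answer: -5

Derivation:
Track key 'bar' through all 10 events:
  event 1 (t=8: DEC foo by 2): bar unchanged
  event 2 (t=12: SET baz = 35): bar unchanged
  event 3 (t=21: SET foo = 39): bar unchanged
  event 4 (t=22: INC baz by 15): bar unchanged
  event 5 (t=30: INC foo by 15): bar unchanged
  event 6 (t=34: DEL bar): bar (absent) -> (absent)
  event 7 (t=41: INC baz by 15): bar unchanged
  event 8 (t=50: DEC bar by 5): bar (absent) -> -5
  event 9 (t=53: INC foo by 1): bar unchanged
  event 10 (t=63: DEL foo): bar unchanged
Final: bar = -5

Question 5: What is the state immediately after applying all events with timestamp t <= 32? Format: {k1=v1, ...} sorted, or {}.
Apply events with t <= 32 (5 events):
  after event 1 (t=8: DEC foo by 2): {foo=-2}
  after event 2 (t=12: SET baz = 35): {baz=35, foo=-2}
  after event 3 (t=21: SET foo = 39): {baz=35, foo=39}
  after event 4 (t=22: INC baz by 15): {baz=50, foo=39}
  after event 5 (t=30: INC foo by 15): {baz=50, foo=54}

Answer: {baz=50, foo=54}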